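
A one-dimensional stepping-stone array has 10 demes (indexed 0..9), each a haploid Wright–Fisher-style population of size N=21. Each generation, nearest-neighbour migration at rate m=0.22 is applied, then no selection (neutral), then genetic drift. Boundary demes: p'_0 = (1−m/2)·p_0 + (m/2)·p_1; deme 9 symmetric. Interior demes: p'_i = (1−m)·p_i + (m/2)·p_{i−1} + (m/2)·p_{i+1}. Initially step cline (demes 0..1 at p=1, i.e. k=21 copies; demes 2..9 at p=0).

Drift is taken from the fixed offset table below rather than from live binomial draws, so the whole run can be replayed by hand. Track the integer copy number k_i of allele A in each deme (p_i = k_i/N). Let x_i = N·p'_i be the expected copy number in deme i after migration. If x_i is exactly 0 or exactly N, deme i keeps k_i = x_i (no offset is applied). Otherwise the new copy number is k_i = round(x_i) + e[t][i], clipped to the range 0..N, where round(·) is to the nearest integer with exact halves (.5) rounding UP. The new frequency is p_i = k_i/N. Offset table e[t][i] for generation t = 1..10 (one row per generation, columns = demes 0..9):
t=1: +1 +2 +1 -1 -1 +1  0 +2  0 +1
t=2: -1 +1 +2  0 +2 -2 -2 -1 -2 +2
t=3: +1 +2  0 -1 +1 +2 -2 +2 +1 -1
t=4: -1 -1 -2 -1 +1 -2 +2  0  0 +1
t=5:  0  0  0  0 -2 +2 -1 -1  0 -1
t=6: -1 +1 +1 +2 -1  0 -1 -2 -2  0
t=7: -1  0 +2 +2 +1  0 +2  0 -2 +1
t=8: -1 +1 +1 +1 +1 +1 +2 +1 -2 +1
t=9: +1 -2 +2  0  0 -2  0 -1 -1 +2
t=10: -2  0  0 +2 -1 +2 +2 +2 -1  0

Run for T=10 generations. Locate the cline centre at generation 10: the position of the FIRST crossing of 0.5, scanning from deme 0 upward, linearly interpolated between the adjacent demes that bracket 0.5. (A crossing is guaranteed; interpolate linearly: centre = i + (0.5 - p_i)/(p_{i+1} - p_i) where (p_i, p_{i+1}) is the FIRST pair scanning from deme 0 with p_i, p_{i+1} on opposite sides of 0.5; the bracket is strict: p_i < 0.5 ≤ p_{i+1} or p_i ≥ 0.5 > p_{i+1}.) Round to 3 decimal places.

t=0: k=[21 21 0 0 0 0 0 0 0 0]
t=1: x=[21.0000 18.6900 2.3100 0.0000 0.0000 0.0000 0.0000 0.0000 0.0000 0.0000] k=[21 21 3 0 0 0 0 0 0 0]
t=2: x=[21.0000 19.0200 4.6500 0.3300 0.0000 0.0000 0.0000 0.0000 0.0000 0.0000] k=[21 20 7 0 0 0 0 0 0 0]
t=3: x=[20.8900 18.6800 7.6600 0.7700 0.0000 0.0000 0.0000 0.0000 0.0000 0.0000] k=[21 21 8 0 0 0 0 0 0 0]
t=4: x=[21.0000 19.5700 8.5500 0.8800 0.0000 0.0000 0.0000 0.0000 0.0000 0.0000] k=[21 19 7 0 0 0 0 0 0 0]
t=5: x=[20.7800 17.9000 7.5500 0.7700 0.0000 0.0000 0.0000 0.0000 0.0000 0.0000] k=[21 18 8 1 0 0 0 0 0 0]
t=6: x=[20.6700 17.2300 8.3300 1.6600 0.1100 0.0000 0.0000 0.0000 0.0000 0.0000] k=[20 18 9 4 0 0 0 0 0 0]
t=7: x=[19.7800 17.2300 9.4400 4.1100 0.4400 0.0000 0.0000 0.0000 0.0000 0.0000] k=[19 17 11 6 1 0 0 0 0 0]
t=8: x=[18.7800 16.5600 11.1100 6.0000 1.4400 0.1100 0.0000 0.0000 0.0000 0.0000] k=[18 18 12 7 2 1 0 0 0 0]
t=9: x=[18.0000 17.3400 12.1100 7.0000 2.4400 1.0000 0.1100 0.0000 0.0000 0.0000] k=[19 15 14 7 2 0 0 0 0 0]
t=10: x=[18.5600 15.3300 13.3400 7.2200 2.3300 0.2200 0.0000 0.0000 0.0000 0.0000] k=[17 15 13 9 1 2 0 0 0 0]

2.625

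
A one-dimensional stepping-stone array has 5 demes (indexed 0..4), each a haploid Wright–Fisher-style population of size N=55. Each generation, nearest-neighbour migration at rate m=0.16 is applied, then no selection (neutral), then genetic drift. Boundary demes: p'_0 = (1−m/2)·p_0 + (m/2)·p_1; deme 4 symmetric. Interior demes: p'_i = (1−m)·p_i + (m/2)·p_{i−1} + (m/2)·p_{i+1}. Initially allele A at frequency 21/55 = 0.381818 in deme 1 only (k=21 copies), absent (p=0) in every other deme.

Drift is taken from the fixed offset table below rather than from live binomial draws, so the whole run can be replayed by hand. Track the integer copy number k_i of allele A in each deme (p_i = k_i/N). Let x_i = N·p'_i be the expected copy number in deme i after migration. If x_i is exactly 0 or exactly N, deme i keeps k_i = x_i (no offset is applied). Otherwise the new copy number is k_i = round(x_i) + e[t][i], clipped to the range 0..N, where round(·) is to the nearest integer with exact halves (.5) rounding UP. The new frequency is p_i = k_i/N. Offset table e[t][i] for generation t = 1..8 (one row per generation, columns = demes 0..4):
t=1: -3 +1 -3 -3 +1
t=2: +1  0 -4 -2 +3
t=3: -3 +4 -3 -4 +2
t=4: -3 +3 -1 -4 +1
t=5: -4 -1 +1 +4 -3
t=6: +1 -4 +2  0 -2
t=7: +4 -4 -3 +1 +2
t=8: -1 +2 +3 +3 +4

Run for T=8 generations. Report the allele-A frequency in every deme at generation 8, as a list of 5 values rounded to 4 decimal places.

t=0: k=[0 21 0 0 0]
t=1: x=[1.6800 17.6400 1.6800 0.0000 0.0000] k=[0 19 0 0 0]
t=2: x=[1.5200 15.9600 1.5200 0.0000 0.0000] k=[3 16 0 0 0]
t=3: x=[4.0400 13.6800 1.2800 0.0000 0.0000] k=[1 18 0 0 0]
t=4: x=[2.3600 15.2000 1.4400 0.0000 0.0000] k=[0 18 0 0 0]
t=5: x=[1.4400 15.1200 1.4400 0.0000 0.0000] k=[0 14 2 0 0]
t=6: x=[1.1200 11.9200 2.8000 0.1600 0.0000] k=[2 8 5 0 0]
t=7: x=[2.4800 7.2800 4.8400 0.4000 0.0000] k=[6 3 2 1 0]
t=8: x=[5.7600 3.1600 2.0000 1.0000 0.0800] k=[5 5 5 4 4]

[0.0909, 0.0909, 0.0909, 0.0727, 0.0727]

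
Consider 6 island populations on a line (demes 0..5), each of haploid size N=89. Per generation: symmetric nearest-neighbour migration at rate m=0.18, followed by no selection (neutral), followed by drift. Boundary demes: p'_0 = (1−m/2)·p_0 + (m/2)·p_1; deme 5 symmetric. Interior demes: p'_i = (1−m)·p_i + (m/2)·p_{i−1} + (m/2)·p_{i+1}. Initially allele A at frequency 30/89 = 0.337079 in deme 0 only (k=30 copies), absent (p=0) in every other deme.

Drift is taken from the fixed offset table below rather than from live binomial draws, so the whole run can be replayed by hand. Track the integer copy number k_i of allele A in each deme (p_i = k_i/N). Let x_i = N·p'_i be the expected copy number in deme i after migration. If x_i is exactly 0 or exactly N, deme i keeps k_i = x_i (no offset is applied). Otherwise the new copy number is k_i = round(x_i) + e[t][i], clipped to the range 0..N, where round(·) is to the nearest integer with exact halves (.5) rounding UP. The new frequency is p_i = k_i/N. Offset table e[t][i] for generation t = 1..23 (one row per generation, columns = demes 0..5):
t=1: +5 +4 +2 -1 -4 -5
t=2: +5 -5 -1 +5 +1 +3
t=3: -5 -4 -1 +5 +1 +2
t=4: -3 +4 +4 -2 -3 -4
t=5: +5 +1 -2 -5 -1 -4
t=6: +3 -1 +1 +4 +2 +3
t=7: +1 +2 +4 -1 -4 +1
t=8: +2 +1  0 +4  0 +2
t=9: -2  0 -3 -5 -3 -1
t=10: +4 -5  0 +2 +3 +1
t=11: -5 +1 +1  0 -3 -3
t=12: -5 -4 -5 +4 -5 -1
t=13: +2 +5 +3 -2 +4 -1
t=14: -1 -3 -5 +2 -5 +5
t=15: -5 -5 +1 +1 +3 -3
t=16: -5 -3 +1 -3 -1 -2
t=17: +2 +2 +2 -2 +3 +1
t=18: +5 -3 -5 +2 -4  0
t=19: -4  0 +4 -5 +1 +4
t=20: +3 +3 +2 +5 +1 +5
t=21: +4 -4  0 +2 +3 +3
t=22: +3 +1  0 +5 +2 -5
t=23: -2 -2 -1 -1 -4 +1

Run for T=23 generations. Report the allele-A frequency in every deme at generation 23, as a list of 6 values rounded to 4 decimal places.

[0.1461, 0.0449, 0.0674, 0.1236, 0.0674, 0.0899]

t=0: k=[30 0 0 0 0 0]
t=1: x=[27.3000 2.7000 0.0000 0.0000 0.0000 0.0000] k=[32 7 0 0 0 0]
t=2: x=[29.7500 8.6200 0.6300 0.0000 0.0000 0.0000] k=[35 4 0 0 0 0]
t=3: x=[32.2100 6.4300 0.3600 0.0000 0.0000 0.0000] k=[27 2 0 0 0 0]
t=4: x=[24.7500 4.0700 0.1800 0.0000 0.0000 0.0000] k=[22 8 4 0 0 0]
t=5: x=[20.7400 8.9000 4.0000 0.3600 0.0000 0.0000] k=[26 10 2 0 0 0]
t=6: x=[24.5600 10.7200 2.5400 0.1800 0.0000 0.0000] k=[28 10 4 4 0 0]
t=7: x=[26.3800 11.0800 4.5400 3.6400 0.3600 0.0000] k=[27 13 9 3 0 0]
t=8: x=[25.7400 13.9000 8.8200 3.2700 0.2700 0.0000] k=[28 15 9 7 0 0]
t=9: x=[26.8300 15.6300 9.3600 6.5500 0.6300 0.0000] k=[25 16 6 2 0 0]
t=10: x=[24.1900 15.9100 6.5400 2.1800 0.1800 0.0000] k=[28 11 7 4 3 0]
t=11: x=[26.4700 12.1700 7.0900 4.1800 2.8200 0.2700] k=[21 13 8 4 0 0]
t=12: x=[20.2800 13.2700 8.0900 4.0000 0.3600 0.0000] k=[15 9 3 8 0 0]
t=13: x=[14.4600 9.0000 3.9900 6.8300 0.7200 0.0000] k=[16 14 7 5 5 0]
t=14: x=[15.8200 13.5500 7.4500 5.1800 4.5500 0.4500] k=[15 11 2 7 0 5]
t=15: x=[14.6400 10.5500 3.2600 5.9200 1.0800 4.5500] k=[10 6 4 7 4 2]
t=16: x=[9.6400 6.1800 4.4500 6.4600 4.0900 2.1800] k=[5 3 5 3 3 0]
t=17: x=[4.8200 3.3600 4.6400 3.1800 2.7300 0.2700] k=[7 5 7 1 6 1]
t=18: x=[6.8200 5.3600 6.2800 1.9900 5.1000 1.4500] k=[12 2 1 4 1 1]
t=19: x=[11.1000 2.8100 1.3600 3.4600 1.2700 1.0000] k=[7 3 5 0 2 5]
t=20: x=[6.6400 3.5400 4.3700 0.6300 2.0900 4.7300] k=[10 7 6 6 3 10]
t=21: x=[9.7300 7.1800 6.0900 5.7300 3.9000 9.3700] k=[14 3 6 8 7 12]
t=22: x=[13.0100 4.2600 5.9100 7.7300 7.5400 11.5500] k=[16 5 6 13 10 7]
t=23: x=[15.0100 6.0800 6.5400 12.1000 10.0000 7.2700] k=[13 4 6 11 6 8]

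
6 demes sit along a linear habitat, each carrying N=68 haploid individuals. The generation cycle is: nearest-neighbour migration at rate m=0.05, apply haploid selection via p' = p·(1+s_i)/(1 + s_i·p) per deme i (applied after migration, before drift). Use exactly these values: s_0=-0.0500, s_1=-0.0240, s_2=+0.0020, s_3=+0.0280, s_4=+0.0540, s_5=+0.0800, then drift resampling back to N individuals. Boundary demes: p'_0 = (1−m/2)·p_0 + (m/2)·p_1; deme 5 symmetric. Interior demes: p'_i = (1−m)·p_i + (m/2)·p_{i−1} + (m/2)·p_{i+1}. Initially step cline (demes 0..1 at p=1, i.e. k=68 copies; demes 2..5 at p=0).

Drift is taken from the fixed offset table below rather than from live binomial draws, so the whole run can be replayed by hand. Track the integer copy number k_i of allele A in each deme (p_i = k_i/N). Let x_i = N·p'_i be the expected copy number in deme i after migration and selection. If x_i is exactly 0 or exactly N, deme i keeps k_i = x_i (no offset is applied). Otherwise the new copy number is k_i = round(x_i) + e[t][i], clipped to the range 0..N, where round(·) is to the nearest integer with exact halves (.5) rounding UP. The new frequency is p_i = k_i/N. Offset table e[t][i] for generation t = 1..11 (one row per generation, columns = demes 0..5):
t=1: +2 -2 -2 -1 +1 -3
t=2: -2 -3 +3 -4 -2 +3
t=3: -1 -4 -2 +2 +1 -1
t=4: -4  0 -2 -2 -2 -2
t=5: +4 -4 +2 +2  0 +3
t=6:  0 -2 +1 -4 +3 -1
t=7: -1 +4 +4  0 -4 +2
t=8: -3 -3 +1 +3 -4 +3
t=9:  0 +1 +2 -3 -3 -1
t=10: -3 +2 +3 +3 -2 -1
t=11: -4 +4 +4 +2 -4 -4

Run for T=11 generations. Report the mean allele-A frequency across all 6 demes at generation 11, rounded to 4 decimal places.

0.3039

t=0: k=[68 68 0 0 0 0]
t=1: x=[68.0000 66.2593 1.7033 0.0000 0.0000 0.0000] k=[68 64 0 0 0 0]
t=2: x=[67.8947 62.3759 1.6031 0.0000 0.0000 0.0000] k=[66 59 5 0 0 0]
t=3: x=[65.7144 57.6130 6.2363 0.1285 0.0000 0.0000] k=[65 54 4 2 0 0]
t=4: x=[64.5613 52.7394 5.2096 2.0543 0.0527 0.0000] k=[61 53 3 0 0 0]
t=5: x=[60.4631 51.6502 4.1828 0.0771 0.0000 0.0000] k=[64 48 6 2 0 0]
t=6: x=[63.3841 46.9990 6.9625 2.1056 0.0527 0.0000] k=[63 45 8 0 3 0]
t=7: x=[62.2873 44.1502 8.7402 0.2827 2.9971 0.0810] k=[61 48 13 0 0 2]
t=8: x=[60.3329 47.1000 13.5717 0.3341 0.0527 2.1012] k=[57 44 15 3 0 5]
t=9: x=[56.1825 43.2187 15.4488 3.3109 0.2108 5.2350] k=[56 44 17 0 0 4]
t=10: x=[55.1747 43.2438 17.2757 0.4368 0.1054 4.1928] k=[52 45 20 3 0 3]
t=11: x=[51.1842 44.1754 20.2284 3.4391 0.1581 3.1482] k=[47 48 24 5 0 0]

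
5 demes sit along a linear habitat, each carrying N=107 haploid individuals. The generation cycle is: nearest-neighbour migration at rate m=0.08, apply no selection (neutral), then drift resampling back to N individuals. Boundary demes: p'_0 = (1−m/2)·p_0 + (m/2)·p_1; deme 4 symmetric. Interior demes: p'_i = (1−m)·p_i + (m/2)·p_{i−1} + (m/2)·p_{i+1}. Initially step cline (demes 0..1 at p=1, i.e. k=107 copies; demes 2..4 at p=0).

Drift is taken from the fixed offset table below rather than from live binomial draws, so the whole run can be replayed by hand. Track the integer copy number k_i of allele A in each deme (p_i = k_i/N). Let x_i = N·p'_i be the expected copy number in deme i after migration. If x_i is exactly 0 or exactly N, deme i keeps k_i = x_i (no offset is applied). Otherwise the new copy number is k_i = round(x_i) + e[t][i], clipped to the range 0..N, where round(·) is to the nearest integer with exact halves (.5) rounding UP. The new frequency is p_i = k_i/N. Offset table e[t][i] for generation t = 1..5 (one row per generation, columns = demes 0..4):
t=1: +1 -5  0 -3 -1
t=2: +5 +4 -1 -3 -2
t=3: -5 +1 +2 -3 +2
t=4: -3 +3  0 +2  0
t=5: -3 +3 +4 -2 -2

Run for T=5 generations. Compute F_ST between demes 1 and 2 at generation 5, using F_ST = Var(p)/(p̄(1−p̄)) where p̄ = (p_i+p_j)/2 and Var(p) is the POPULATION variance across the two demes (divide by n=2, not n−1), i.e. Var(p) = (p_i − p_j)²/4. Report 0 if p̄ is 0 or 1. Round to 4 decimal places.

t=0: k=[107 107 0 0 0]
t=1: x=[107.0000 102.7200 4.2800 0.0000 0.0000] k=[107 98 4 0 0]
t=2: x=[106.6400 94.6000 7.6000 0.1600 0.0000] k=[107 99 7 0 0]
t=3: x=[106.6800 95.6400 10.4000 0.2800 0.0000] k=[102 97 12 0 0]
t=4: x=[101.8000 93.8000 14.9200 0.4800 0.0000] k=[99 97 15 2 0]
t=5: x=[98.9200 93.8000 17.7600 2.4400 0.0800] k=[96 97 22 0 0]

0.4976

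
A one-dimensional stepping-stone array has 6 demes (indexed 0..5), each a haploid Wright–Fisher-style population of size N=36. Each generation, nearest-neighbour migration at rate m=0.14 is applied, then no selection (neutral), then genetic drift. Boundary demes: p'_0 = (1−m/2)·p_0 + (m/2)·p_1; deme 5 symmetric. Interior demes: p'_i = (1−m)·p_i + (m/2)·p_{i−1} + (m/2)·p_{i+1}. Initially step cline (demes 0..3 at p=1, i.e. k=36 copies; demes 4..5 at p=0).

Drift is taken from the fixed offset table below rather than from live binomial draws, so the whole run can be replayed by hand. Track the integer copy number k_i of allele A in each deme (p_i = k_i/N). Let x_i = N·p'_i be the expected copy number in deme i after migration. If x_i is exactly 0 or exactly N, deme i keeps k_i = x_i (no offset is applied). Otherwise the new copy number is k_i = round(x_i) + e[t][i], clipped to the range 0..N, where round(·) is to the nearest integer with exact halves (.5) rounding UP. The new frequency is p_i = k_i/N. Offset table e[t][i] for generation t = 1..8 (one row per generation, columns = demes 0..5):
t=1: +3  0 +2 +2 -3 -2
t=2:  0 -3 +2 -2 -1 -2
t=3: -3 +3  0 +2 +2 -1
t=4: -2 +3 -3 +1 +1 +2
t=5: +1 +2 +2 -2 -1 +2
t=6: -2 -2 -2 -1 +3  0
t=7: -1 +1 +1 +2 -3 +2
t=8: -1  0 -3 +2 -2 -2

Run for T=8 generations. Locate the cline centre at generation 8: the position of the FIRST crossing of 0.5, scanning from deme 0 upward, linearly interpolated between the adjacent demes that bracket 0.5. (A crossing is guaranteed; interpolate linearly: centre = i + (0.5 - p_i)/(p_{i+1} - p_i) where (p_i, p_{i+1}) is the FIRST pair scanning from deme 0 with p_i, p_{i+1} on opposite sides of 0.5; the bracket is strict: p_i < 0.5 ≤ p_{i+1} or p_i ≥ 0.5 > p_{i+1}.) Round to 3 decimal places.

t=0: k=[36 36 36 36 0 0]
t=1: x=[36.0000 36.0000 36.0000 33.4800 2.5200 0.0000] k=[36 36 36 35 0 0]
t=2: x=[36.0000 36.0000 35.9300 32.6200 2.4500 0.0000] k=[36 36 36 31 1 0]
t=3: x=[36.0000 36.0000 35.6500 29.2500 3.0300 0.0700] k=[36 36 36 31 5 0]
t=4: x=[36.0000 36.0000 35.6500 29.5300 6.4700 0.3500] k=[36 36 33 31 7 2]
t=5: x=[36.0000 35.7900 33.0700 29.4600 8.3300 2.3500] k=[36 36 35 27 7 4]
t=6: x=[36.0000 35.9300 34.5100 26.1600 8.1900 4.2100] k=[36 34 33 25 11 4]
t=7: x=[35.8600 34.0700 32.5100 24.5800 11.4900 4.4900] k=[35 35 34 27 8 6]
t=8: x=[35.0000 34.9300 33.5800 26.1600 9.1900 6.1400] k=[34 35 31 28 7 4]

3.476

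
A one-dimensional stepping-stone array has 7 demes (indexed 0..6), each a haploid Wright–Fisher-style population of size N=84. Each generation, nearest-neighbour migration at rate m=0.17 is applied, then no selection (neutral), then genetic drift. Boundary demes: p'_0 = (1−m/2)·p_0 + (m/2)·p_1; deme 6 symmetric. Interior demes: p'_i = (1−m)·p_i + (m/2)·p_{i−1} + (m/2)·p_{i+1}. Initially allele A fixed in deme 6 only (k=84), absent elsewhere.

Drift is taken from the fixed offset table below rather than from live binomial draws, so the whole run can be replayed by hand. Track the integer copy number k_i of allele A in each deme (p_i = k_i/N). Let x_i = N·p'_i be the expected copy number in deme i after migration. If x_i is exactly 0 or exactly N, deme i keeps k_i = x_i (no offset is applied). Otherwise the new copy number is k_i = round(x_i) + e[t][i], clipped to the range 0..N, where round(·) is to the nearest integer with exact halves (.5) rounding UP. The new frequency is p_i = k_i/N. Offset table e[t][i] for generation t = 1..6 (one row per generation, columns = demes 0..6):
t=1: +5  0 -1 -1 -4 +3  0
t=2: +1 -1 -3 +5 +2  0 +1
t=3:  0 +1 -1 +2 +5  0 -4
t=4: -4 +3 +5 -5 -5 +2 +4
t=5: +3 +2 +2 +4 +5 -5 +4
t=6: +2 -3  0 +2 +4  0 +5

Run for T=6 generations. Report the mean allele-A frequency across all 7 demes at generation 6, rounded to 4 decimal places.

t=0: k=[0 0 0 0 0 0 84]
t=1: x=[0.0000 0.0000 0.0000 0.0000 0.0000 7.1400 76.8600] k=[0 0 0 0 0 10 77]
t=2: x=[0.0000 0.0000 0.0000 0.0000 0.8500 14.8450 71.3050] k=[0 0 0 0 3 15 72]
t=3: x=[0.0000 0.0000 0.0000 0.2550 3.7650 18.8250 67.1550] k=[0 0 0 2 9 19 63]
t=4: x=[0.0000 0.0000 0.1700 2.4250 9.2550 21.8900 59.2600] k=[0 0 5 0 4 24 63]
t=5: x=[0.0000 0.4250 4.1500 0.7650 5.3600 25.6150 59.6850] k=[0 2 6 5 10 21 64]
t=6: x=[0.1700 2.1700 5.5750 5.5100 10.5100 23.7200 60.3450] k=[2 0 6 8 15 24 65]

0.2041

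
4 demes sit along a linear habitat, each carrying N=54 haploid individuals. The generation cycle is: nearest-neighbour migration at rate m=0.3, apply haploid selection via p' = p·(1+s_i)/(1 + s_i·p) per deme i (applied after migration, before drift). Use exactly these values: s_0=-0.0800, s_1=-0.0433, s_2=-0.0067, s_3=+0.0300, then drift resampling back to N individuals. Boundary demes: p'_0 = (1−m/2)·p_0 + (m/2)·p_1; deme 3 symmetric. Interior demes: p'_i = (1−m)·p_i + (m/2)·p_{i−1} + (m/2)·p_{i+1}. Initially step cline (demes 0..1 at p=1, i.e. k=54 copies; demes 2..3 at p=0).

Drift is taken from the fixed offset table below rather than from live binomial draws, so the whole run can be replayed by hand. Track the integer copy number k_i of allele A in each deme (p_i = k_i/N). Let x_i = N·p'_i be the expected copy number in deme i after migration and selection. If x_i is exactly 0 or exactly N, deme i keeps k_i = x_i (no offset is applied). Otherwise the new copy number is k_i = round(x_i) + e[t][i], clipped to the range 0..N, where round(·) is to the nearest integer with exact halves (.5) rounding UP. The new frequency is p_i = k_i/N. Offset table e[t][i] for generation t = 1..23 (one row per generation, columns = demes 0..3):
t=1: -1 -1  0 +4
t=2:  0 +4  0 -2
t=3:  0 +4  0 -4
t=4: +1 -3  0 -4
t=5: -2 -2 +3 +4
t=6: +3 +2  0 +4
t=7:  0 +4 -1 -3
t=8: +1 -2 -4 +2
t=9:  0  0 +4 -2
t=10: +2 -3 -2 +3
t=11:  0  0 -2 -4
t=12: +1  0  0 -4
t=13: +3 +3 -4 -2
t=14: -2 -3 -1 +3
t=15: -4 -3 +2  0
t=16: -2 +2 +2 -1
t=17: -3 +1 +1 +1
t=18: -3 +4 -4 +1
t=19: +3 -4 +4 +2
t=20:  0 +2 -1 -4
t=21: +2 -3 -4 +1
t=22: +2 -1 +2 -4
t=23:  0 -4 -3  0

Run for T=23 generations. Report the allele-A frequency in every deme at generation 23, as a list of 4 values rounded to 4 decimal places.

[0.3704, 0.2778, 0.3148, 0.3519]

t=0: k=[54 54 0 0]
t=1: x=[54.0000 45.5905 8.0538 0.0000] k=[54 45 8 0]
t=2: x=[52.5358 40.3535 12.2861 1.2352] k=[53 44 12 0]
t=3: x=[51.4553 40.0980 14.9273 1.8521] k=[51 44 15 0]
t=4: x=[49.6263 40.2513 17.0215 2.3146] k=[51 37 17 0]
t=5: x=[48.5017 35.5664 17.3707 2.6228] k=[47 34 20 7]
t=6: x=[44.4100 33.2878 20.0652 9.1729] k=[47 35 20 13]
t=7: x=[44.5684 33.9958 21.1135 14.3594] k=[45 38 20 11]
t=8: x=[43.2501 35.8201 21.2633 12.6338] k=[44 34 17 15]
t=9: x=[41.7273 32.3787 19.1668 15.6262] k=[42 32 23 14]
t=10: x=[39.6383 31.5718 22.9113 15.6768] k=[42 29 21 19]
t=11: x=[39.1701 29.1574 21.8125 19.6681] k=[39 29 20 16]
t=12: x=[36.5294 28.5553 20.6642 16.9418] k=[38 29 21 13]
t=13: x=[35.6539 28.5553 20.9138 14.5115] k=[39 32 17 13]
t=14: x=[36.9939 30.2125 18.5680 13.9030] k=[35 27 18 17]
t=15: x=[32.7352 26.2526 19.1169 17.4978] k=[29 23 21 17]
t=16: x=[26.9750 23.0136 20.6143 17.9525] k=[25 25 23 17]
t=17: x=[23.8846 24.1080 22.3119 18.2555] k=[21 25 23 19]
t=18: x=[20.5289 23.5108 22.6116 19.9705] k=[18 28 19 21]
t=19: x=[18.4737 24.5562 20.5643 21.0786] k=[21 21 25 23]
t=20: x=[19.9404 21.0289 24.0103 23.6923] k=[20 23 23 20]
t=21: x=[19.4018 21.9709 22.4618 20.8269] k=[21 19 18 22]
t=22: x=[19.6465 18.6065 18.6678 21.7830] k=[22 18 21 18]
t=23: x=[20.3326 18.5078 20.0152 18.8107] k=[20 15 17 19]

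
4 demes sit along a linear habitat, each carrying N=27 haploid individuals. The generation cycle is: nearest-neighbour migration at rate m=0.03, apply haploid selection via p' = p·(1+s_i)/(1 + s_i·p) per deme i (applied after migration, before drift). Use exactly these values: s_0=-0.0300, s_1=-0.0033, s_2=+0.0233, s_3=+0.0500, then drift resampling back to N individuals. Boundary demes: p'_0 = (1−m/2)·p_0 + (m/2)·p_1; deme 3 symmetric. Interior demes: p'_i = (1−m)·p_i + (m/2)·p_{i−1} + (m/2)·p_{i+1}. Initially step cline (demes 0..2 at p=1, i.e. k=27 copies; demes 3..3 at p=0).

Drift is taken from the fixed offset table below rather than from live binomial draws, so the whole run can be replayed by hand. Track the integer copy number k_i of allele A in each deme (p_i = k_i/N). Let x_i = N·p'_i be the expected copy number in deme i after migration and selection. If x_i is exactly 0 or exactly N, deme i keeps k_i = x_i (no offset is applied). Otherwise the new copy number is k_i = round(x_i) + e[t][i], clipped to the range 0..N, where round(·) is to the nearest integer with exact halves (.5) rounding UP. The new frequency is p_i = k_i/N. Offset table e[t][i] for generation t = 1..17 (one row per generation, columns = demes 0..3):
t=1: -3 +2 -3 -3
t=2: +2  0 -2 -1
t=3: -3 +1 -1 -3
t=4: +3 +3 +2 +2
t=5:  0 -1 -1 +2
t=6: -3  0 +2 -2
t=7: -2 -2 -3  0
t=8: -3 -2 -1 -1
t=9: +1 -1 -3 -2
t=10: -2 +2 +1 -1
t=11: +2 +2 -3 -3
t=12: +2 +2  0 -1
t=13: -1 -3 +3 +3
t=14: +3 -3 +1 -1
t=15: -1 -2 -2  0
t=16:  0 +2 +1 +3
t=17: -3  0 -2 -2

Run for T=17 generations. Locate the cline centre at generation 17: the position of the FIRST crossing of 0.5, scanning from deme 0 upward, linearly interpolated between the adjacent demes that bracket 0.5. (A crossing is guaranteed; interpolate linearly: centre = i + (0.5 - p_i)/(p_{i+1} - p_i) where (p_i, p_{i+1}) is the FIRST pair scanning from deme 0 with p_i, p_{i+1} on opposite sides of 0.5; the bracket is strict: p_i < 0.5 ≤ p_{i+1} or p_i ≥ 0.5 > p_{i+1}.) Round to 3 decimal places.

2.192

t=0: k=[27 27 27 0]
t=1: x=[27.0000 27.0000 26.6041 0.4249] k=[27 27 24 0]
t=2: x=[27.0000 26.9549 23.7514 0.3777] k=[27 27 22 0]
t=3: x=[27.0000 26.9248 21.8418 0.3463] k=[27 27 21 0]
t=4: x=[27.0000 26.9097 20.8846 0.3306] k=[27 27 23 2]
t=5: x=[27.0000 26.9398 22.8269 2.4204] k=[27 26 22 4]
t=6: x=[26.9845 25.9517 21.8862 4.4483] k=[24 26 24 2]
t=7: x=[23.9485 25.9366 23.7661 2.4360] k=[22 24 21 2]
t=8: x=[21.9053 23.9160 20.8698 2.3891] k=[19 22 20 1]
t=9: x=[18.8730 21.9114 19.8665 1.3460] k=[20 21 17 0]
t=10: x=[19.8561 20.9094 16.9507 0.2676] k=[18 23 18 0]
t=11: x=[17.8921 22.8384 17.9441 0.2834] k=[20 25 15 0]
t=12: x=[19.9170 24.7682 15.0785 0.2362] k=[22 27 15 0]
t=13: x=[21.9512 26.7442 15.1085 0.2362] k=[21 24 18 3]
t=14: x=[20.9024 23.8558 18.0037 3.3661] k=[24 21 19 2]
t=15: x=[23.8717 20.9996 18.9061 2.3579] k=[23 19 17 2]
t=16: x=[22.8338 19.0114 16.9507 2.3267] k=[23 21 18 5]
t=17: x=[22.8645 20.9695 17.9888 5.4028] k=[20 21 16 3]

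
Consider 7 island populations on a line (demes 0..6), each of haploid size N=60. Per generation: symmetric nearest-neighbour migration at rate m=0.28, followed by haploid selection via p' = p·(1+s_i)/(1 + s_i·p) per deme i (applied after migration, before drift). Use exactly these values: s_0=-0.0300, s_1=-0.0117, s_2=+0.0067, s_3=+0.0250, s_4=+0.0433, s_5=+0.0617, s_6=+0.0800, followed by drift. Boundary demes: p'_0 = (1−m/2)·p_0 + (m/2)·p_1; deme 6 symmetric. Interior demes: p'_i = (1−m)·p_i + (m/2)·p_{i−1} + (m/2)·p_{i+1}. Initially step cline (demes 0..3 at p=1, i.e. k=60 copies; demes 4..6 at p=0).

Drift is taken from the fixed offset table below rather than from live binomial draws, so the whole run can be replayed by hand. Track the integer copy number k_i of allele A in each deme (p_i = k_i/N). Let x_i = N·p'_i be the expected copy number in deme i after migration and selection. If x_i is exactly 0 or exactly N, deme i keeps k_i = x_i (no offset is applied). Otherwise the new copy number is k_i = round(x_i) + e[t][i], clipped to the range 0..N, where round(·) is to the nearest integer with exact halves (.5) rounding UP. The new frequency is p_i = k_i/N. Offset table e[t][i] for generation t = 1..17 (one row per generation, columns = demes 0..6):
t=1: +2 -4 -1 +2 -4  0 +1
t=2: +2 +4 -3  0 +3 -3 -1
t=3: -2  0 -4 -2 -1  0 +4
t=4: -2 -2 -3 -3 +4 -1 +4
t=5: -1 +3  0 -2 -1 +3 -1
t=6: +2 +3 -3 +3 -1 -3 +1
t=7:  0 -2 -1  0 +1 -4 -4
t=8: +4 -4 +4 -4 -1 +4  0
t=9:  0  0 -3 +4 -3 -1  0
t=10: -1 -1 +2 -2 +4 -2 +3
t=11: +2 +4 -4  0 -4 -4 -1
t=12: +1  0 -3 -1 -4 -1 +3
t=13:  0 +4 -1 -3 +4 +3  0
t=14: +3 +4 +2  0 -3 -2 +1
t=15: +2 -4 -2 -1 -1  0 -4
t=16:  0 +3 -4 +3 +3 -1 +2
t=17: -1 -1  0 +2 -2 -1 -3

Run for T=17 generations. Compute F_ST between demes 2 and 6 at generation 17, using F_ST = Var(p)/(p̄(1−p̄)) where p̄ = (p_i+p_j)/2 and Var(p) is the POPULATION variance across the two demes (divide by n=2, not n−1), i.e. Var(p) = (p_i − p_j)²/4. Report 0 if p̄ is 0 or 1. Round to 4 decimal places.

0.1912

t=0: k=[60 60 60 60 0 0 0]
t=1: x=[60.0000 60.0000 60.0000 51.7768 8.7109 0.0000 0.0000] k=[60 60 60 54 5 0 0]
t=2: x=[60.0000 60.0000 59.1655 48.2156 11.5502 0.7427 0.0000] k=[60 60 56 48 15 0 0]
t=3: x=[60.0000 59.4334 55.4681 44.7822 18.0504 2.2248 0.0000] k=[60 59 51 43 17 2 0]
t=4: x=[59.8557 57.9973 51.0510 40.8038 19.0874 4.0398 0.3023] k=[58 56 48 38 23 3 4]
t=5: x=[57.6522 55.1074 47.7851 37.6474 22.8971 6.2682 4.1475] k=[57 58 48 36 22 9 3]
t=6: x=[57.0559 56.4206 47.7851 36.0761 22.7354 10.4881 4.1261] k=[59 59 45 39 22 7 5]
t=7: x=[58.9696 57.0067 46.1911 37.8064 22.8769 9.2800 5.6625] k=[59 55 45 38 24 5 2]
t=8: x=[58.3930 54.0977 45.4936 37.3691 23.9069 7.6299 2.6052] k=[60 50 49 33 23 12 3]
t=9: x=[58.5577 51.1718 46.9682 34.2037 23.4628 12.8751 4.5748] k=[59 51 44 38 20 12 5]
t=10: x=[57.8168 51.0508 44.2178 36.6730 21.9871 12.7301 6.4073] k=[57 50 46 35 26 11 9]
t=11: x=[55.9053 50.3249 45.0949 35.6381 25.7813 13.4339 9.8999] k=[58 54 41 36 22 9 9]
t=12: x=[57.3643 52.6646 42.2037 35.1004 22.7354 11.3612 9.6047] k=[58 53 39 34 19 10 13]
t=13: x=[57.2204 51.6558 40.3483 32.9672 20.4069 12.2535 13.3623] k=[57 56 39 30 24 15 13]
t=14: x=[56.7681 53.6939 40.2087 30.7902 24.1894 16.6917 14.0929] k=[60 58 42 31 21 15 15]
t=15: x=[59.7114 55.9962 42.7821 31.5097 22.1489 16.5478 15.8824] k=[60 52 41 31 21 17 12]
t=16: x=[58.8460 51.4945 41.2262 31.3698 22.4321 17.5952 13.4876] k=[59 54 37 34 25 17 15]
t=17: x=[58.2490 52.2408 39.0511 33.5258 25.7612 18.5995 16.1729] k=[57 51 39 36 24 18 13]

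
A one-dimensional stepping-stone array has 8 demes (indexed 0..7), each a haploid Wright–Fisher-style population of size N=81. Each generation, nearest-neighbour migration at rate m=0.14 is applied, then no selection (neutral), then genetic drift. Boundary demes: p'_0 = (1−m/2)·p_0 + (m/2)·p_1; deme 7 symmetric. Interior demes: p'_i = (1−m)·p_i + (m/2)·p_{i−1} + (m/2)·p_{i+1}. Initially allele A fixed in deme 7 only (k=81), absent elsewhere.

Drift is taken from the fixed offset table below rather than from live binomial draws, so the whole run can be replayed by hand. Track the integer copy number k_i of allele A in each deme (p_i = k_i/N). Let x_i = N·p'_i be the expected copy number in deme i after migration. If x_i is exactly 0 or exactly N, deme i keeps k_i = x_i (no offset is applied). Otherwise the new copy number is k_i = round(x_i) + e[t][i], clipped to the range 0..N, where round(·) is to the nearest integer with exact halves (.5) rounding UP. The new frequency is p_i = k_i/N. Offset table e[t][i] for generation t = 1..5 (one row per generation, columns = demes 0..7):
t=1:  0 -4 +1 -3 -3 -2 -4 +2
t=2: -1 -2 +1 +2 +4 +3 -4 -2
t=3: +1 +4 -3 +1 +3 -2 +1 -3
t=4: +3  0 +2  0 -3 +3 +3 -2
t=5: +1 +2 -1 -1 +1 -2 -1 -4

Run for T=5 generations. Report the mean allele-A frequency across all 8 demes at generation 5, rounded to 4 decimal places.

t=0: k=[0 0 0 0 0 0 0 81]
t=1: x=[0.0000 0.0000 0.0000 0.0000 0.0000 0.0000 5.6700 75.3300] k=[0 0 0 0 0 0 2 77]
t=2: x=[0.0000 0.0000 0.0000 0.0000 0.0000 0.1400 7.1100 71.7500] k=[0 0 0 0 0 3 3 70]
t=3: x=[0.0000 0.0000 0.0000 0.0000 0.2100 2.7900 7.6900 65.3100] k=[0 0 0 0 3 1 9 62]
t=4: x=[0.0000 0.0000 0.0000 0.2100 2.6500 1.7000 12.1500 58.2900] k=[0 0 0 0 0 5 15 56]
t=5: x=[0.0000 0.0000 0.0000 0.0000 0.3500 5.3500 17.1700 53.1300] k=[0 0 0 0 1 3 16 49]

0.1065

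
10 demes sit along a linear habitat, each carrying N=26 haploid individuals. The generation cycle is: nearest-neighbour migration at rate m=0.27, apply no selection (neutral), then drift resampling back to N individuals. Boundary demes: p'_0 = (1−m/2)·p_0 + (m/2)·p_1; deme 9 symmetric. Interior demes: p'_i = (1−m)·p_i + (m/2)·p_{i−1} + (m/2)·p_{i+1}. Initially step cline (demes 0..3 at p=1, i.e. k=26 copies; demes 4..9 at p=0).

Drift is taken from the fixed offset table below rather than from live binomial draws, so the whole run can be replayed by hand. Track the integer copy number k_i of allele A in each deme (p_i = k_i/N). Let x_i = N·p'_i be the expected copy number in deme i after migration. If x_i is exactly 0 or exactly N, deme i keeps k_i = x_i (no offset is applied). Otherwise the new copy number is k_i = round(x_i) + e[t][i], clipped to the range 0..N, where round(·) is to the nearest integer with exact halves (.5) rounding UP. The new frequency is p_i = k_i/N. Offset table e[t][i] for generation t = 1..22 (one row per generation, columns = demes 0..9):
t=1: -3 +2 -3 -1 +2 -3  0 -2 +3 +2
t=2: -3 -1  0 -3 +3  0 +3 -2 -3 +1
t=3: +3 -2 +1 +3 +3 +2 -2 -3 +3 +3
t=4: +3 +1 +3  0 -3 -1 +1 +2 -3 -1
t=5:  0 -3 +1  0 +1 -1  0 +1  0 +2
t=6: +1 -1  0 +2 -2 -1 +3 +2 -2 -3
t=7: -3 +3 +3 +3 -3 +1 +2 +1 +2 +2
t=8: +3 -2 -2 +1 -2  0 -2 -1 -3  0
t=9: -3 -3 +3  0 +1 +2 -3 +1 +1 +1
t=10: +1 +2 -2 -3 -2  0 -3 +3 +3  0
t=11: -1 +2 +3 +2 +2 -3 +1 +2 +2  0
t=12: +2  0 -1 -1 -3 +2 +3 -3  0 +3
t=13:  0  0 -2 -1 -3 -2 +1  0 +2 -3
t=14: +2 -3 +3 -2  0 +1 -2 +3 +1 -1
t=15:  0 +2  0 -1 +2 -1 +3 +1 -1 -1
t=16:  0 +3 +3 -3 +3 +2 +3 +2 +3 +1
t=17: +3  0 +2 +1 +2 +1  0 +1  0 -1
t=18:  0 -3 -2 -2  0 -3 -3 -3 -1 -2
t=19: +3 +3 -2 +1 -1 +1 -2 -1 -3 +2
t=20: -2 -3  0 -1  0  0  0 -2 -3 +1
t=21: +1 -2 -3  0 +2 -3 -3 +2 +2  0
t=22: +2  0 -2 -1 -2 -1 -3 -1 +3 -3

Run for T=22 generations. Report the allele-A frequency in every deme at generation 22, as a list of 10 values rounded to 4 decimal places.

t=0: k=[26 26 26 26 0 0 0 0 0 0]
t=1: x=[26.0000 26.0000 26.0000 22.4900 3.5100 0.0000 0.0000 0.0000 0.0000 0.0000] k=[26 26 26 21 6 0 0 0 0 0]
t=2: x=[26.0000 26.0000 25.3250 19.6500 7.2150 0.8100 0.0000 0.0000 0.0000 0.0000] k=[26 26 25 17 10 1 0 0 0 0]
t=3: x=[26.0000 25.8650 24.0550 17.1350 9.7300 2.0800 0.1350 0.0000 0.0000 0.0000] k=[26 24 25 20 13 4 0 0 0 0]
t=4: x=[25.7300 24.4050 24.1900 19.7300 12.7300 4.6750 0.5400 0.0000 0.0000 0.0000] k=[26 25 26 20 10 4 2 0 0 0]
t=5: x=[25.8650 25.2700 25.0550 19.4600 10.5400 4.5400 2.0000 0.2700 0.0000 0.0000] k=[26 22 26 19 12 4 2 1 0 0]
t=6: x=[25.4600 23.0800 24.5150 19.0000 11.8650 4.8100 2.1350 1.0000 0.1350 0.0000] k=[26 22 25 21 10 4 5 3 0 0]
t=7: x=[25.4600 22.9450 24.0550 20.0550 10.6750 4.9450 4.5950 2.8650 0.4050 0.0000] k=[22 26 26 23 8 6 7 4 2 0]
t=8: x=[22.5400 25.4600 25.5950 21.3800 9.7550 6.4050 6.4600 4.1350 2.0000 0.2700] k=[26 23 24 22 8 6 4 3 0 0]
t=9: x=[25.5950 23.5400 23.5950 20.3800 9.6200 6.0000 4.1350 2.7300 0.4050 0.0000] k=[23 21 26 20 11 8 1 4 1 0]
t=10: x=[22.7300 21.9450 24.5150 19.5950 11.8100 7.4600 2.3500 3.1900 1.2700 0.1350] k=[24 24 23 17 10 7 0 6 4 0]
t=11: x=[24.0000 23.8650 22.3250 16.8650 10.5400 6.4600 1.7550 4.9200 3.7300 0.5400] k=[23 26 25 19 13 3 3 7 6 1]
t=12: x=[23.4050 25.4600 24.3250 19.0000 12.4600 4.3500 3.5400 6.3250 5.4600 1.6750] k=[25 25 23 18 9 6 7 3 5 5]
t=13: x=[25.0000 24.7300 22.5950 17.4600 9.8100 6.5400 6.3250 3.8100 4.7300 5.0000] k=[25 25 21 16 7 5 7 4 7 2]
t=14: x=[25.0000 24.4600 20.8650 15.4600 7.9450 5.5400 6.3250 4.8100 5.9200 2.6750] k=[26 21 24 13 8 7 4 8 7 2]
t=15: x=[25.3250 22.0800 22.1100 13.8100 8.5400 6.7300 4.9450 7.3250 6.4600 2.6750] k=[25 24 22 13 11 6 8 8 5 2]
t=16: x=[24.8650 23.8650 21.0550 13.9450 10.5950 6.9450 7.7300 7.5950 5.0000 2.4050] k=[25 26 24 11 14 9 11 10 8 3]
t=17: x=[25.1350 25.5950 22.5150 13.1600 12.9200 9.9450 10.5950 9.8650 7.5950 3.6750] k=[26 26 25 14 15 11 11 11 8 3]
t=18: x=[26.0000 25.8650 23.6500 15.6200 14.3250 11.5400 11.0000 10.5950 7.7300 3.6750] k=[26 23 22 14 14 9 8 8 7 2]
t=19: x=[25.5950 23.2700 21.0550 15.0800 13.3250 9.5400 8.1350 7.8650 6.4600 2.6750] k=[26 26 19 16 12 11 6 7 3 5]
t=20: x=[26.0000 25.0550 19.5400 15.8650 12.4050 10.4600 6.8100 6.3250 3.8100 4.7300] k=[26 22 20 15 12 10 7 4 1 6]
t=21: x=[25.4600 22.2700 19.5950 15.2700 12.1350 9.8650 7.0000 4.0000 2.0800 5.3250] k=[26 20 17 15 14 7 4 6 4 5]
t=22: x=[25.1900 20.4050 17.1350 15.1350 13.1900 7.5400 4.6750 5.4600 4.4050 4.8650] k=[26 20 15 14 11 7 2 4 7 2]

[1.0000, 0.7692, 0.5769, 0.5385, 0.4231, 0.2692, 0.0769, 0.1538, 0.2692, 0.0769]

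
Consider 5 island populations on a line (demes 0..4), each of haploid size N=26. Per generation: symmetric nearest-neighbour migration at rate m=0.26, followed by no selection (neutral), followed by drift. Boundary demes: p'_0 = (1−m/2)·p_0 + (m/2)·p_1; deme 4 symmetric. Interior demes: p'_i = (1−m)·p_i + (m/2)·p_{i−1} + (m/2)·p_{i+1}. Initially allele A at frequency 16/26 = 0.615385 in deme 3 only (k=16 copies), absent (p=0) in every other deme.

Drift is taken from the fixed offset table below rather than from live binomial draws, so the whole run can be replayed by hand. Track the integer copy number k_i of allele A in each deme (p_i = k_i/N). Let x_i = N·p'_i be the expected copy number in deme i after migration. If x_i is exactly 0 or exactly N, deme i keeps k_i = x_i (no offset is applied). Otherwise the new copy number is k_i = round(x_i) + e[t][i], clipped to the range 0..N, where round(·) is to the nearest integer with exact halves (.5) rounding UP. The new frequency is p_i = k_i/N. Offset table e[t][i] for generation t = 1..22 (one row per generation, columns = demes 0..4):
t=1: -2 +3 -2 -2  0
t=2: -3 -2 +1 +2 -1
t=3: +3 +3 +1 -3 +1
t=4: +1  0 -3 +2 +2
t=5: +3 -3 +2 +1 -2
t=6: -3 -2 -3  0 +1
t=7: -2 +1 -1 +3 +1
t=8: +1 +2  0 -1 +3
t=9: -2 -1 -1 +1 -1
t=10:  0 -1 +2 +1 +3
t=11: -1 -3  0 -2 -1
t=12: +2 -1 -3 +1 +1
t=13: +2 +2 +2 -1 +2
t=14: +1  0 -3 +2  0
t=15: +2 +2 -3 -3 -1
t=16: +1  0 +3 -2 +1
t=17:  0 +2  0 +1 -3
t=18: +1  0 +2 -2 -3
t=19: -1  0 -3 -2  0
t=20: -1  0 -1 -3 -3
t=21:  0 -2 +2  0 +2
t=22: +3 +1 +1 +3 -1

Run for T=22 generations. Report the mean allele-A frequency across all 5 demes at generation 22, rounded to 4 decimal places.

0.1154

t=0: k=[0 0 0 16 0]
t=1: x=[0.0000 0.0000 2.0800 11.8400 2.0800] k=[0 0 0 10 2]
t=2: x=[0.0000 0.0000 1.3000 7.6600 3.0400] k=[0 0 2 10 2]
t=3: x=[0.0000 0.2600 2.7800 7.9200 3.0400] k=[0 3 4 5 4]
t=4: x=[0.3900 2.7400 4.0000 4.7400 4.1300] k=[1 3 1 7 6]
t=5: x=[1.2600 2.4800 2.0400 6.0900 6.1300] k=[4 0 4 7 4]
t=6: x=[3.4800 1.0400 3.8700 6.2200 4.3900] k=[0 0 1 6 5]
t=7: x=[0.0000 0.1300 1.5200 5.2200 5.1300] k=[0 1 1 8 6]
t=8: x=[0.1300 0.8700 1.9100 6.8300 6.2600] k=[1 3 2 6 9]
t=9: x=[1.2600 2.6100 2.6500 5.8700 8.6100] k=[0 2 2 7 8]
t=10: x=[0.2600 1.7400 2.6500 6.4800 7.8700] k=[0 1 5 7 11]
t=11: x=[0.1300 1.3900 4.7400 7.2600 10.4800] k=[0 0 5 5 9]
t=12: x=[0.0000 0.6500 4.3500 5.5200 8.4800] k=[0 0 1 7 9]
t=13: x=[0.0000 0.1300 1.6500 6.4800 8.7400] k=[0 2 4 5 11]
t=14: x=[0.2600 2.0000 3.8700 5.6500 10.2200] k=[1 2 1 8 10]
t=15: x=[1.1300 1.7400 2.0400 7.3500 9.7400] k=[3 4 0 4 9]
t=16: x=[3.1300 3.3500 1.0400 4.1300 8.3500] k=[4 3 4 2 9]
t=17: x=[3.8700 3.2600 3.6100 3.1700 8.0900] k=[4 5 4 4 5]
t=18: x=[4.1300 4.7400 4.1300 4.1300 4.8700] k=[5 5 6 2 2]
t=19: x=[5.0000 5.1300 5.3500 2.5200 2.0000] k=[4 5 2 1 2]
t=20: x=[4.1300 4.4800 2.2600 1.2600 1.8700] k=[3 4 1 0 0]
t=21: x=[3.1300 3.4800 1.2600 0.1300 0.0000] k=[3 1 3 0 0]
t=22: x=[2.7400 1.5200 2.3500 0.3900 0.0000] k=[6 3 3 3 0]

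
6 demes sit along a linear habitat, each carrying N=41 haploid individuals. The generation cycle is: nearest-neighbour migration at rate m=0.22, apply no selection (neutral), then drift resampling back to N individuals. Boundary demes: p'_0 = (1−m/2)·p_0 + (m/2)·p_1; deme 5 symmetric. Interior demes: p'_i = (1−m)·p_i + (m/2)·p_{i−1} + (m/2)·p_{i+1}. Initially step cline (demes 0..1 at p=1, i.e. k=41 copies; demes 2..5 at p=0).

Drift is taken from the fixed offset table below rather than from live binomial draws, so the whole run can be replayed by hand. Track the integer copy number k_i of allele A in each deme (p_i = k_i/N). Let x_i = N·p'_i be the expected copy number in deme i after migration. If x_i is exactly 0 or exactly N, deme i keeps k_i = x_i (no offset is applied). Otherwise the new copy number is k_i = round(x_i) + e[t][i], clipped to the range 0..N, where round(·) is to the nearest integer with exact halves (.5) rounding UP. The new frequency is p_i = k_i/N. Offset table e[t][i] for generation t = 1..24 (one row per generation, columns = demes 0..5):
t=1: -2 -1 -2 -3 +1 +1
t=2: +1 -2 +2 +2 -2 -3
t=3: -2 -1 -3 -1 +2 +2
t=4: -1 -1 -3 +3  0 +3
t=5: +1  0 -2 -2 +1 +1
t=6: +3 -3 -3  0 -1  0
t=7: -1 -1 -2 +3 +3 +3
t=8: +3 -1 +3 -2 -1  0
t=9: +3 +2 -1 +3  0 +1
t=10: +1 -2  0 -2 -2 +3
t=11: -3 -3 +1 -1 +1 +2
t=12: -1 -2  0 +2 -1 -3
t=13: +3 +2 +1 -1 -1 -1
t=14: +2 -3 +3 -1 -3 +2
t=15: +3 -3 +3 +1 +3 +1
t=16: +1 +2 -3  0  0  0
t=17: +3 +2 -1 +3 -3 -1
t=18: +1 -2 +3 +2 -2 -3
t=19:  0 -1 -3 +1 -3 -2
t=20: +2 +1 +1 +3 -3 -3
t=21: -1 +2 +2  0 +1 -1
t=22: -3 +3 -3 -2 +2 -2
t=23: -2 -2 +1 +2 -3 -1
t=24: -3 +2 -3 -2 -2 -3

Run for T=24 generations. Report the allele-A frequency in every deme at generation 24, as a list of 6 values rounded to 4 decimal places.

[0.5610, 0.6341, 0.3659, 0.2439, 0.0488, 0.0000]

t=0: k=[41 41 0 0 0 0]
t=1: x=[41.0000 36.4900 4.5100 0.0000 0.0000 0.0000] k=[41 35 3 0 0 0]
t=2: x=[40.3400 32.1400 6.1900 0.3300 0.0000 0.0000] k=[41 30 8 2 0 0]
t=3: x=[39.7900 28.7900 9.7600 2.4400 0.2200 0.0000] k=[38 28 7 1 2 0]
t=4: x=[36.9000 26.7900 8.6500 1.7700 1.6700 0.2200] k=[36 26 6 5 2 3]
t=5: x=[34.9000 24.9000 8.0900 4.7800 2.4400 2.8900] k=[36 25 6 3 3 4]
t=6: x=[34.7900 24.1200 7.7600 3.3300 3.1100 3.8900] k=[38 21 5 3 2 4]
t=7: x=[36.1300 21.1100 6.5400 3.1100 2.3300 3.7800] k=[35 20 5 6 5 7]
t=8: x=[33.3500 20.0000 6.7600 5.7800 5.3300 6.7800] k=[36 19 10 4 4 7]
t=9: x=[34.1300 19.8800 10.3300 4.6600 4.3300 6.6700] k=[37 22 9 8 4 8]
t=10: x=[35.3500 22.2200 10.3200 7.6700 4.8800 7.5600] k=[36 20 10 6 3 11]
t=11: x=[34.2400 20.6600 10.6600 6.1100 4.2100 10.1200] k=[31 18 12 5 5 12]
t=12: x=[29.5700 18.7700 11.8900 5.7700 5.7700 11.2300] k=[29 17 12 8 5 8]
t=13: x=[27.6800 17.7700 12.1100 8.1100 5.6600 7.6700] k=[31 20 13 7 5 7]
t=14: x=[29.7900 20.4400 13.1100 7.4400 5.4400 6.7800] k=[32 17 16 6 2 9]
t=15: x=[30.3500 18.5400 15.0100 6.6600 3.2100 8.2300] k=[33 16 18 8 6 9]
t=16: x=[31.1300 18.0900 16.6800 8.8800 6.5500 8.6700] k=[32 20 14 9 7 9]
t=17: x=[30.6800 20.6600 14.1100 9.3300 7.4400 8.7800] k=[34 23 13 12 4 8]
t=18: x=[32.7900 23.1100 13.9900 11.2300 5.3200 7.5600] k=[34 21 17 13 3 5]
t=19: x=[32.5700 21.9900 17.0000 12.3400 4.3200 4.7800] k=[33 21 14 13 1 3]
t=20: x=[31.6800 21.5500 14.6600 11.7900 2.5400 2.7800] k=[34 23 16 15 0 0]
t=21: x=[32.7900 23.4400 16.6600 13.4600 1.6500 0.0000] k=[32 25 19 13 3 0]
t=22: x=[31.2300 25.1100 19.0000 12.5600 3.7700 0.3300] k=[28 28 16 11 6 0]
t=23: x=[28.0000 26.6800 16.7700 11.0000 5.8900 0.6600] k=[26 25 18 13 3 0]
t=24: x=[25.8900 24.3400 18.2200 12.4500 3.7700 0.3300] k=[23 26 15 10 2 0]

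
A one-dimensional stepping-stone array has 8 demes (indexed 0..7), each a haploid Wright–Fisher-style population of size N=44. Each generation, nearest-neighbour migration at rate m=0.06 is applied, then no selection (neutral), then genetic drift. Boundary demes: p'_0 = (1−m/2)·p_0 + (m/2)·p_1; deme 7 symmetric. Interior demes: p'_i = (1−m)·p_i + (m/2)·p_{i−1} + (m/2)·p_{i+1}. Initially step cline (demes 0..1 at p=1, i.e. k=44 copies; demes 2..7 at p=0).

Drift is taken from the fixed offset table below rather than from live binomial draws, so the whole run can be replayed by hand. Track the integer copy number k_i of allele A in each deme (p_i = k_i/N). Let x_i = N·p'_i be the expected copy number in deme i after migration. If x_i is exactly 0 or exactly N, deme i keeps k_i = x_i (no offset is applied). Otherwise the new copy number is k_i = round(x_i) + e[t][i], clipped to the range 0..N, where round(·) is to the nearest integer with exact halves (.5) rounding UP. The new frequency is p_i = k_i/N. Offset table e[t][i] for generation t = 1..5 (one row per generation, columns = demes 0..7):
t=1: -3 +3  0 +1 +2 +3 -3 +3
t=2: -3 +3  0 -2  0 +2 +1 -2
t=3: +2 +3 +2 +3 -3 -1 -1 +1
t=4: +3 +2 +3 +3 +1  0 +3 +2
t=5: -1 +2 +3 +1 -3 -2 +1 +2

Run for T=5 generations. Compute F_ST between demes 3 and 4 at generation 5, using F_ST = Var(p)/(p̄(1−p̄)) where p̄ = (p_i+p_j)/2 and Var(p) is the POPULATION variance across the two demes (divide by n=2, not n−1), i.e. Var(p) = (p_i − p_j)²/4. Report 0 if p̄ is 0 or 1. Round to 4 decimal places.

t=0: k=[44 44 0 0 0 0 0 0]
t=1: x=[44.0000 42.6800 1.3200 0.0000 0.0000 0.0000 0.0000 0.0000] k=[44 44 1 0 0 0 0 0]
t=2: x=[44.0000 42.7100 2.2600 0.0300 0.0000 0.0000 0.0000 0.0000] k=[44 44 2 0 0 0 0 0]
t=3: x=[44.0000 42.7400 3.2000 0.0600 0.0000 0.0000 0.0000 0.0000] k=[44 44 5 3 0 0 0 0]
t=4: x=[44.0000 42.8300 6.1100 2.9700 0.0900 0.0000 0.0000 0.0000] k=[44 44 9 6 1 0 0 0]
t=5: x=[44.0000 42.9500 9.9600 5.9400 1.1200 0.0300 0.0000 0.0000] k=[44 44 13 7 0 0 0 0]

0.0864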